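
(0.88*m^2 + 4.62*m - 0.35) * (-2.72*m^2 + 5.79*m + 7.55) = -2.3936*m^4 - 7.4712*m^3 + 34.3458*m^2 + 32.8545*m - 2.6425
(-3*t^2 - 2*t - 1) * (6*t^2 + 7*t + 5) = -18*t^4 - 33*t^3 - 35*t^2 - 17*t - 5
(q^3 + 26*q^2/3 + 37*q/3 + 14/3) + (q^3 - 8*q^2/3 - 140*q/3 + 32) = 2*q^3 + 6*q^2 - 103*q/3 + 110/3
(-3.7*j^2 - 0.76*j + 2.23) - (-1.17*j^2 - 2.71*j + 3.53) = -2.53*j^2 + 1.95*j - 1.3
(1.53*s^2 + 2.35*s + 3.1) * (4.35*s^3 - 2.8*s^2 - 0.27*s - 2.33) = 6.6555*s^5 + 5.9385*s^4 + 6.4919*s^3 - 12.8794*s^2 - 6.3125*s - 7.223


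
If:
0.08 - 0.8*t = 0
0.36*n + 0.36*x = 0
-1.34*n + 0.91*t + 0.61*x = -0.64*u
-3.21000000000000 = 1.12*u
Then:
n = -0.89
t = 0.10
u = -2.87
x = 0.89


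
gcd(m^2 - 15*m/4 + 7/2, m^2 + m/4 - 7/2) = m - 7/4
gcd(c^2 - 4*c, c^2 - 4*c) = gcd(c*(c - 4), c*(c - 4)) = c^2 - 4*c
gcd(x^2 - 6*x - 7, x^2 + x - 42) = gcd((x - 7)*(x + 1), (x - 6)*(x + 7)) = 1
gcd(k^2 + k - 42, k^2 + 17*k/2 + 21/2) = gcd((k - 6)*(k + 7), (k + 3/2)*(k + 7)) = k + 7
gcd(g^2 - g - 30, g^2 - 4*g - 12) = g - 6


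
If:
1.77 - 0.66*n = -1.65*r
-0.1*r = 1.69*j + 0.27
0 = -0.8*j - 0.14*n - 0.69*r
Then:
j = -0.15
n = 2.06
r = -0.25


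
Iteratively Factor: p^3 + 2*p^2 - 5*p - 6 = (p + 1)*(p^2 + p - 6) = (p - 2)*(p + 1)*(p + 3)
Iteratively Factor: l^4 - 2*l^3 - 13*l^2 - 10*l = (l + 1)*(l^3 - 3*l^2 - 10*l) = (l + 1)*(l + 2)*(l^2 - 5*l) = (l - 5)*(l + 1)*(l + 2)*(l)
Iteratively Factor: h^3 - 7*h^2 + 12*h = (h - 3)*(h^2 - 4*h) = (h - 4)*(h - 3)*(h)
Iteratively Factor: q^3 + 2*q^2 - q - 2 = (q + 1)*(q^2 + q - 2) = (q + 1)*(q + 2)*(q - 1)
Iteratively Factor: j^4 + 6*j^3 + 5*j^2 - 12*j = (j - 1)*(j^3 + 7*j^2 + 12*j) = (j - 1)*(j + 4)*(j^2 + 3*j) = (j - 1)*(j + 3)*(j + 4)*(j)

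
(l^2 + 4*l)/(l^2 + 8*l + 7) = l*(l + 4)/(l^2 + 8*l + 7)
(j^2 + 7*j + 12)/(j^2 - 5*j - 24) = (j + 4)/(j - 8)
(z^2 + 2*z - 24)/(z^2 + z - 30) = (z - 4)/(z - 5)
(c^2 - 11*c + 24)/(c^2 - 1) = (c^2 - 11*c + 24)/(c^2 - 1)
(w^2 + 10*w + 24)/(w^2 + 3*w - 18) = (w + 4)/(w - 3)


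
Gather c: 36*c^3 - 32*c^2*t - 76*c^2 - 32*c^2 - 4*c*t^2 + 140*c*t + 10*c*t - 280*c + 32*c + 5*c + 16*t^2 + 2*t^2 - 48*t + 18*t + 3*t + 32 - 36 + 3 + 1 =36*c^3 + c^2*(-32*t - 108) + c*(-4*t^2 + 150*t - 243) + 18*t^2 - 27*t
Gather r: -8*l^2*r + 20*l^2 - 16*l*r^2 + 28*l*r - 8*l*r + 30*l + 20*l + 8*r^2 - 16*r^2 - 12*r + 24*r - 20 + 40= 20*l^2 + 50*l + r^2*(-16*l - 8) + r*(-8*l^2 + 20*l + 12) + 20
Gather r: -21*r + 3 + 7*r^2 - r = 7*r^2 - 22*r + 3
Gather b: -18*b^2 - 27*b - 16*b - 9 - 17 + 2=-18*b^2 - 43*b - 24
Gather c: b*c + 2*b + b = b*c + 3*b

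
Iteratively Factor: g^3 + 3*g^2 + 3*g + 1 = (g + 1)*(g^2 + 2*g + 1) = (g + 1)^2*(g + 1)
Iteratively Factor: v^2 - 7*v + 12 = (v - 3)*(v - 4)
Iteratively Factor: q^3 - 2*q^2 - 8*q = (q)*(q^2 - 2*q - 8) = q*(q + 2)*(q - 4)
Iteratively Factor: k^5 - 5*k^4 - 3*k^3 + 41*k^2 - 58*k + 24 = (k - 1)*(k^4 - 4*k^3 - 7*k^2 + 34*k - 24) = (k - 1)*(k + 3)*(k^3 - 7*k^2 + 14*k - 8) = (k - 1)^2*(k + 3)*(k^2 - 6*k + 8) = (k - 2)*(k - 1)^2*(k + 3)*(k - 4)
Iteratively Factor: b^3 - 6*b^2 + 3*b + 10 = (b - 5)*(b^2 - b - 2) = (b - 5)*(b + 1)*(b - 2)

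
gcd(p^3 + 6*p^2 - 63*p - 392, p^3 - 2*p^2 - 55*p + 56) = p^2 - p - 56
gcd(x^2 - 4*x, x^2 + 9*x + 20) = 1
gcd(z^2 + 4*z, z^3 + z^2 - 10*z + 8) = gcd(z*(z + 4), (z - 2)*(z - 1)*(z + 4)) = z + 4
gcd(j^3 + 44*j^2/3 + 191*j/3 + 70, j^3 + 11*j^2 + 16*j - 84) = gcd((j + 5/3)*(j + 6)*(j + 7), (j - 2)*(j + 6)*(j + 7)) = j^2 + 13*j + 42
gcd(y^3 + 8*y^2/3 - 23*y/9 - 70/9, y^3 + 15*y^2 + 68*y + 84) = y + 2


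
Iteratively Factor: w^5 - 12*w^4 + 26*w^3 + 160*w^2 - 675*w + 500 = (w - 1)*(w^4 - 11*w^3 + 15*w^2 + 175*w - 500) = (w - 5)*(w - 1)*(w^3 - 6*w^2 - 15*w + 100) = (w - 5)^2*(w - 1)*(w^2 - w - 20) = (w - 5)^2*(w - 1)*(w + 4)*(w - 5)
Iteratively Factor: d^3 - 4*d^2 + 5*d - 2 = (d - 1)*(d^2 - 3*d + 2) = (d - 1)^2*(d - 2)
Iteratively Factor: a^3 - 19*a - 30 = (a - 5)*(a^2 + 5*a + 6) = (a - 5)*(a + 3)*(a + 2)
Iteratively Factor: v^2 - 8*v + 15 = (v - 5)*(v - 3)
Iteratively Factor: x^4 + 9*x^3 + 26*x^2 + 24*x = (x)*(x^3 + 9*x^2 + 26*x + 24) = x*(x + 3)*(x^2 + 6*x + 8) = x*(x + 3)*(x + 4)*(x + 2)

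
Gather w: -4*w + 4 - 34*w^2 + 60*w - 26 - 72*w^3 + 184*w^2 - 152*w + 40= -72*w^3 + 150*w^2 - 96*w + 18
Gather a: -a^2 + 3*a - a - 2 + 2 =-a^2 + 2*a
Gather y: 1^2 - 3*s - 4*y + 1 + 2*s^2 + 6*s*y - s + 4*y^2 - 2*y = 2*s^2 - 4*s + 4*y^2 + y*(6*s - 6) + 2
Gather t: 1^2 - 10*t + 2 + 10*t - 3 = 0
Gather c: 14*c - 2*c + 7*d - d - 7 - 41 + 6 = 12*c + 6*d - 42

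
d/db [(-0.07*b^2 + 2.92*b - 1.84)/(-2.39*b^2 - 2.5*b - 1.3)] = (7.1538*b^2 - 8.6132*b - 8.396)/(5.7121*b^4 + 11.95*b^3 + 12.464*b^2 + 6.5*b + 1.69)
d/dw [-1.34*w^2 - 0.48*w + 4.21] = -2.68*w - 0.48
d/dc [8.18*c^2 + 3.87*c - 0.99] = 16.36*c + 3.87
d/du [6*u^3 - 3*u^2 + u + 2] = 18*u^2 - 6*u + 1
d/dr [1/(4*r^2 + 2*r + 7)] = 2*(-4*r - 1)/(4*r^2 + 2*r + 7)^2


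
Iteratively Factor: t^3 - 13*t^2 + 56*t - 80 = (t - 4)*(t^2 - 9*t + 20) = (t - 4)^2*(t - 5)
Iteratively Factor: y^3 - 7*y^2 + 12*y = (y)*(y^2 - 7*y + 12) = y*(y - 3)*(y - 4)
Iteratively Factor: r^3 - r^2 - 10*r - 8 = (r + 2)*(r^2 - 3*r - 4) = (r - 4)*(r + 2)*(r + 1)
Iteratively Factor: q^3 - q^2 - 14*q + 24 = (q + 4)*(q^2 - 5*q + 6) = (q - 2)*(q + 4)*(q - 3)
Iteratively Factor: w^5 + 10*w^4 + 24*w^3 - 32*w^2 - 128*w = (w + 4)*(w^4 + 6*w^3 - 32*w) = w*(w + 4)*(w^3 + 6*w^2 - 32) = w*(w - 2)*(w + 4)*(w^2 + 8*w + 16) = w*(w - 2)*(w + 4)^2*(w + 4)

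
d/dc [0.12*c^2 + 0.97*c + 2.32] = 0.24*c + 0.97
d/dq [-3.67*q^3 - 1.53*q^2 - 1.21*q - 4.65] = -11.01*q^2 - 3.06*q - 1.21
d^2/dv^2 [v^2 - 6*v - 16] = 2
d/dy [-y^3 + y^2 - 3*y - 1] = -3*y^2 + 2*y - 3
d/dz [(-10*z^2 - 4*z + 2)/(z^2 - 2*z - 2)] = 12*(2*z^2 + 3*z + 1)/(z^4 - 4*z^3 + 8*z + 4)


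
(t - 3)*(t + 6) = t^2 + 3*t - 18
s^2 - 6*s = s*(s - 6)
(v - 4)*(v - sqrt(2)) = v^2 - 4*v - sqrt(2)*v + 4*sqrt(2)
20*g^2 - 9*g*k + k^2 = (-5*g + k)*(-4*g + k)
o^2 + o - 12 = (o - 3)*(o + 4)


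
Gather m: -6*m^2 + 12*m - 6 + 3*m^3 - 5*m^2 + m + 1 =3*m^3 - 11*m^2 + 13*m - 5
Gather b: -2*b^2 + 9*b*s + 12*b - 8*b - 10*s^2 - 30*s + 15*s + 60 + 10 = -2*b^2 + b*(9*s + 4) - 10*s^2 - 15*s + 70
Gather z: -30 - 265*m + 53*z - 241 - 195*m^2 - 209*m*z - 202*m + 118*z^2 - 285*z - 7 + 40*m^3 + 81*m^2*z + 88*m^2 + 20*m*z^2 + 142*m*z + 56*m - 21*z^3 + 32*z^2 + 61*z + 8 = 40*m^3 - 107*m^2 - 411*m - 21*z^3 + z^2*(20*m + 150) + z*(81*m^2 - 67*m - 171) - 270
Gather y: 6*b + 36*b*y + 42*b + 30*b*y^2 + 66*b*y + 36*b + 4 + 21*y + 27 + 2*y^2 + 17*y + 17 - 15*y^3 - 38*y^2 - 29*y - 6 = 84*b - 15*y^3 + y^2*(30*b - 36) + y*(102*b + 9) + 42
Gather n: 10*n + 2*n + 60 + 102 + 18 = 12*n + 180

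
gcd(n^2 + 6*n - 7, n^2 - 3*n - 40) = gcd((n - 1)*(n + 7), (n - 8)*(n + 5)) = 1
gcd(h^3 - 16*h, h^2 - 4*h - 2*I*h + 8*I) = h - 4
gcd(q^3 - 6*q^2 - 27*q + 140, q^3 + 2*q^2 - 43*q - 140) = q^2 - 2*q - 35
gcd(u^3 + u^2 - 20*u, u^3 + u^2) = u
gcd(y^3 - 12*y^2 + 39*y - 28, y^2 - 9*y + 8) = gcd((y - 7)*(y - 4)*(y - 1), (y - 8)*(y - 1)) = y - 1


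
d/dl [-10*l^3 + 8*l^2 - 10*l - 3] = -30*l^2 + 16*l - 10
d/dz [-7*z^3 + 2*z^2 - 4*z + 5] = -21*z^2 + 4*z - 4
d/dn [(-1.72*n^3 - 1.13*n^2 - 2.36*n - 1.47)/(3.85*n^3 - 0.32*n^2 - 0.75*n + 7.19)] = (4.9009*n^4 + 20.752*n^3 - 20.0296*n^2 - 17.1902*n - 18.0709)/(14.8225*n^6 - 2.464*n^5 - 5.6726*n^4 + 55.843*n^3 - 4.0391*n^2 - 10.785*n + 51.6961)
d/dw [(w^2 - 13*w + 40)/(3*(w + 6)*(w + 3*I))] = (w^2*(19 + 3*I) + w*(-80 + 36*I) - 240 - 354*I)/(3*w^4 + w^3*(36 + 18*I) + w^2*(81 + 216*I) + w*(-324 + 648*I) - 972)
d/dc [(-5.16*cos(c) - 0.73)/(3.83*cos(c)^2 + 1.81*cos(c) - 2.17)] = (19.7628*sin(c)^2 - 5.5918*cos(c) - 32.2813)*sin(c)/(3.83*cos(c)^2 + 1.81*cos(c) - 2.17)^2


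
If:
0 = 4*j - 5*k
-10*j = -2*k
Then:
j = 0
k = 0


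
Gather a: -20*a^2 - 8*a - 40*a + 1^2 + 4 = -20*a^2 - 48*a + 5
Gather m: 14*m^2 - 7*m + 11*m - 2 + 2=14*m^2 + 4*m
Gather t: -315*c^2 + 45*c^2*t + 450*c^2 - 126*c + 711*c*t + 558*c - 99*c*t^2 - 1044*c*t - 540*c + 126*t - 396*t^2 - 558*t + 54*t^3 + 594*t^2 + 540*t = 135*c^2 - 108*c + 54*t^3 + t^2*(198 - 99*c) + t*(45*c^2 - 333*c + 108)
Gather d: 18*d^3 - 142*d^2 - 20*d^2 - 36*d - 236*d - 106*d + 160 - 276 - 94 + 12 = 18*d^3 - 162*d^2 - 378*d - 198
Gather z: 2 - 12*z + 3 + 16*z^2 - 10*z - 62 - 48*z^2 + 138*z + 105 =-32*z^2 + 116*z + 48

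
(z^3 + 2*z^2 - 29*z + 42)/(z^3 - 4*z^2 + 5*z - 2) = (z^2 + 4*z - 21)/(z^2 - 2*z + 1)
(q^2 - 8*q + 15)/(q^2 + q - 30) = (q - 3)/(q + 6)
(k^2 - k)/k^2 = (k - 1)/k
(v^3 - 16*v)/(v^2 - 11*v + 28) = v*(v + 4)/(v - 7)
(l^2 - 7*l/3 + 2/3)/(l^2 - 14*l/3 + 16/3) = (3*l - 1)/(3*l - 8)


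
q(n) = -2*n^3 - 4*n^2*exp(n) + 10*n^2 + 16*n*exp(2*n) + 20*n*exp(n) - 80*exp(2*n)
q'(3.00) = -18956.87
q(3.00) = -12391.67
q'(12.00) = 6357322255564.37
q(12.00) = 2966726990916.55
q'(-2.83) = -108.18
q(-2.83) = 119.75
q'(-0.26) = -83.36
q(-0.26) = -53.54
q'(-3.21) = -128.84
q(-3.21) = 164.73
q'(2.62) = -11009.76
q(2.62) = -6809.28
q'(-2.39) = -86.81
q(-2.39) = 76.96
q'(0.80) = -514.10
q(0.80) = -297.56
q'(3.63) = -39192.81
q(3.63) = -30389.56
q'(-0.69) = -53.52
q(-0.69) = -25.36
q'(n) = -4*n^2*exp(n) - 6*n^2 + 32*n*exp(2*n) + 12*n*exp(n) + 20*n - 144*exp(2*n) + 20*exp(n)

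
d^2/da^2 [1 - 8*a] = 0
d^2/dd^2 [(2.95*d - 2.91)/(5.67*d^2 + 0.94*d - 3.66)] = ((27.4534 - 100.359*d)*(5.67*d^2 + 0.94*d - 3.66) + (2.95*d - 2.91)*(11.34*d + 0.94)*(22.68*d + 1.88))/(5.67*d^2 + 0.94*d - 3.66)^3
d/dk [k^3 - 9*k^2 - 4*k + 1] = 3*k^2 - 18*k - 4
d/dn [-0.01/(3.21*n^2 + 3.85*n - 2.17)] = (0.0642*n + 0.0385)/(3.21*n^2 + 3.85*n - 2.17)^2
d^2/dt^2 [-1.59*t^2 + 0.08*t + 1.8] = -3.18000000000000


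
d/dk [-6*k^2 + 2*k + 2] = 2 - 12*k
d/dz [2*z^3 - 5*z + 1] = 6*z^2 - 5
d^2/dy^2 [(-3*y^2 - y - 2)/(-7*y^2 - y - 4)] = 4*(14*y^3 + 21*y^2 - 21*y - 5)/(343*y^6 + 147*y^5 + 609*y^4 + 169*y^3 + 348*y^2 + 48*y + 64)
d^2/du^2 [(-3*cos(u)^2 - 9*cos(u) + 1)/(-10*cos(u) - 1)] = (-300*sin(u)^4 + 422*sin(u)^2 - 173*cos(u)/2 - 45*cos(3*u)/2 - 496)/(10*cos(u) + 1)^3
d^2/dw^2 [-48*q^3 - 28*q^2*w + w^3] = 6*w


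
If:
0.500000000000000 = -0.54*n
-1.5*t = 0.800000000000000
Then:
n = -0.93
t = -0.53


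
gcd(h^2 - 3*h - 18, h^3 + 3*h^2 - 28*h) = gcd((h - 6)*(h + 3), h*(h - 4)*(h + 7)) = 1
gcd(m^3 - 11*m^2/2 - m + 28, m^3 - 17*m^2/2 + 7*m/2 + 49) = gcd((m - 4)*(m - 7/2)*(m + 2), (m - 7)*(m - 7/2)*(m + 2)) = m^2 - 3*m/2 - 7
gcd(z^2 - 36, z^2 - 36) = z^2 - 36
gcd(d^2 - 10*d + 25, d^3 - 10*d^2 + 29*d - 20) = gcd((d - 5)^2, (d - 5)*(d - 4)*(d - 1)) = d - 5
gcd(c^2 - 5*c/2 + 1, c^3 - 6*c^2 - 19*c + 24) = 1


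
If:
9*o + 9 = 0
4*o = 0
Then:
No Solution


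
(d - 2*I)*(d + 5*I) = d^2 + 3*I*d + 10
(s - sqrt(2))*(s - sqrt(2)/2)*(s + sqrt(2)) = s^3 - sqrt(2)*s^2/2 - 2*s + sqrt(2)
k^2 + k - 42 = (k - 6)*(k + 7)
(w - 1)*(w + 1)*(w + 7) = w^3 + 7*w^2 - w - 7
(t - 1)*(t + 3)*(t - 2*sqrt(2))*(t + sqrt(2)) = t^4 - sqrt(2)*t^3 + 2*t^3 - 7*t^2 - 2*sqrt(2)*t^2 - 8*t + 3*sqrt(2)*t + 12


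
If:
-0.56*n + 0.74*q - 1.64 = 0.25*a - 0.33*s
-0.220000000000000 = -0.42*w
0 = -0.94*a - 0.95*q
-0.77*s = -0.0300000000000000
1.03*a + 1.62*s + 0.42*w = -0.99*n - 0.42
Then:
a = -3.08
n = 2.49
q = 3.04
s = 0.04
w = 0.52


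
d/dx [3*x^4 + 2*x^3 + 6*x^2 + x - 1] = 12*x^3 + 6*x^2 + 12*x + 1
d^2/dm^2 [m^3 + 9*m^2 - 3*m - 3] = 6*m + 18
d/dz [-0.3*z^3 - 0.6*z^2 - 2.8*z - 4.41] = -0.9*z^2 - 1.2*z - 2.8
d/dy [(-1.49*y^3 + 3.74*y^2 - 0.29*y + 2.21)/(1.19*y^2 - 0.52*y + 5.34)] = (-1.7731*y^4 + 1.5496*y^3 - 25.4695*y^2 + 34.6834*y - 0.3994)/(1.4161*y^4 - 1.2376*y^3 + 12.9796*y^2 - 5.5536*y + 28.5156)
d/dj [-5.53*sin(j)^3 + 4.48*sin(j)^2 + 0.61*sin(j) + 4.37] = (-16.59*sin(j)^2 + 8.96*sin(j) + 0.61)*cos(j)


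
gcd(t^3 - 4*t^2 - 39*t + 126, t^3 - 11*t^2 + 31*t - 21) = t^2 - 10*t + 21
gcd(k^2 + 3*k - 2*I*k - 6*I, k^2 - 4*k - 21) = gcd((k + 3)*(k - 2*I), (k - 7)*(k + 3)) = k + 3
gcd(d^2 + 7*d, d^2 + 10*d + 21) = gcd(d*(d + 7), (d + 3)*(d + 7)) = d + 7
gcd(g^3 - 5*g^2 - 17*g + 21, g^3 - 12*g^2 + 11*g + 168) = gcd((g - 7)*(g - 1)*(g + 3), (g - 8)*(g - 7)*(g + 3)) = g^2 - 4*g - 21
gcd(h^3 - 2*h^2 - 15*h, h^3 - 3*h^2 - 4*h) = h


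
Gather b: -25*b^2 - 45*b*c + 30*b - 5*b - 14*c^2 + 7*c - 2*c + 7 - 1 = -25*b^2 + b*(25 - 45*c) - 14*c^2 + 5*c + 6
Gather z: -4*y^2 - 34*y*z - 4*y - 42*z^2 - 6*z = -4*y^2 - 4*y - 42*z^2 + z*(-34*y - 6)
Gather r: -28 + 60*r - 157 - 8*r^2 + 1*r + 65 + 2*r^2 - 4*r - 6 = -6*r^2 + 57*r - 126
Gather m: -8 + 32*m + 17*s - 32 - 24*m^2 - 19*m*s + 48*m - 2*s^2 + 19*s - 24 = -24*m^2 + m*(80 - 19*s) - 2*s^2 + 36*s - 64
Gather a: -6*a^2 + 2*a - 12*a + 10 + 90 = -6*a^2 - 10*a + 100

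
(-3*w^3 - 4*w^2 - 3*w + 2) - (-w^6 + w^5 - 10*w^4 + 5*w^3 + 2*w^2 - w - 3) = w^6 - w^5 + 10*w^4 - 8*w^3 - 6*w^2 - 2*w + 5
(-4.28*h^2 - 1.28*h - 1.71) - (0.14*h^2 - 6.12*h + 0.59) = -4.42*h^2 + 4.84*h - 2.3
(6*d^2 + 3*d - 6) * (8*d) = 48*d^3 + 24*d^2 - 48*d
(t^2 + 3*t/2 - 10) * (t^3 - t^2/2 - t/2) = t^5 + t^4 - 45*t^3/4 + 17*t^2/4 + 5*t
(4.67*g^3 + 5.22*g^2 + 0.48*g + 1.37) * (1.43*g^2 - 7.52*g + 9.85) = 6.6781*g^5 - 27.6538*g^4 + 7.4315*g^3 + 49.7665*g^2 - 5.5744*g + 13.4945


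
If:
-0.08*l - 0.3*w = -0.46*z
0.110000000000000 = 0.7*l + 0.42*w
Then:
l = 0.187074829931973 - 1.0952380952381*z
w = 1.82539682539683*z - 0.0498866213151927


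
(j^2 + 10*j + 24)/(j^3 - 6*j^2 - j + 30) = (j^2 + 10*j + 24)/(j^3 - 6*j^2 - j + 30)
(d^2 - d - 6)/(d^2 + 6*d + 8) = (d - 3)/(d + 4)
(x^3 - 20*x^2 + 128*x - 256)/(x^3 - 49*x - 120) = (x^2 - 12*x + 32)/(x^2 + 8*x + 15)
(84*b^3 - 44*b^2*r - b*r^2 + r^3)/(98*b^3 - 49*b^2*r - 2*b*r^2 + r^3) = (-6*b + r)/(-7*b + r)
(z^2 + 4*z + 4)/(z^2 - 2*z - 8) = (z + 2)/(z - 4)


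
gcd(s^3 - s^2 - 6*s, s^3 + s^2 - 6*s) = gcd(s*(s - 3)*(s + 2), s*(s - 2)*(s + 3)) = s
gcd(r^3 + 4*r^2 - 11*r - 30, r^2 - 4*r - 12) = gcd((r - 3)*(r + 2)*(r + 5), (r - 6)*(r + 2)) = r + 2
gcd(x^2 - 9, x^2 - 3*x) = x - 3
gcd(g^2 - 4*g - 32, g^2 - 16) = g + 4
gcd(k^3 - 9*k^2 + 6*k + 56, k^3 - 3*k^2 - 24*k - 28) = k^2 - 5*k - 14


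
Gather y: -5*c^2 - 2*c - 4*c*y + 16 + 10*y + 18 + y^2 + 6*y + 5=-5*c^2 - 2*c + y^2 + y*(16 - 4*c) + 39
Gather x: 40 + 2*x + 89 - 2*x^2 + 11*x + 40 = -2*x^2 + 13*x + 169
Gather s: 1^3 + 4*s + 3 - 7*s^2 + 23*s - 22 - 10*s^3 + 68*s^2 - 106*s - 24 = -10*s^3 + 61*s^2 - 79*s - 42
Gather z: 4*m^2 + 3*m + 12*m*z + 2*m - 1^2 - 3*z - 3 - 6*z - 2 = 4*m^2 + 5*m + z*(12*m - 9) - 6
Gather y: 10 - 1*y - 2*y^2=-2*y^2 - y + 10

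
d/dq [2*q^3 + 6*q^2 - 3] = 6*q*(q + 2)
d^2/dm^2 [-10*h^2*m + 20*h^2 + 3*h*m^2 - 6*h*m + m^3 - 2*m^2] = 6*h + 6*m - 4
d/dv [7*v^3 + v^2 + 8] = v*(21*v + 2)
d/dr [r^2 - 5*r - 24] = 2*r - 5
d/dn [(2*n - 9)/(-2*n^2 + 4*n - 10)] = (-n^2 + 2*n + (n - 1)*(2*n - 9) - 5)/(n^2 - 2*n + 5)^2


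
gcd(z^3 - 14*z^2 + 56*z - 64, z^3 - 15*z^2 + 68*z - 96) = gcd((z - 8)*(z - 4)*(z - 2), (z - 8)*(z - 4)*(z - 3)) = z^2 - 12*z + 32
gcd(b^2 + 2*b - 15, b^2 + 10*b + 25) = b + 5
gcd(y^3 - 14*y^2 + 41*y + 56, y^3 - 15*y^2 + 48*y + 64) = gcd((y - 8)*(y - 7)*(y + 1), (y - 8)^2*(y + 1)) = y^2 - 7*y - 8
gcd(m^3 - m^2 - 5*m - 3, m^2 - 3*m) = m - 3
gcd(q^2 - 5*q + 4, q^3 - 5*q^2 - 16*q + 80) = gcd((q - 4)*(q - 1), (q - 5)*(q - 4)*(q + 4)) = q - 4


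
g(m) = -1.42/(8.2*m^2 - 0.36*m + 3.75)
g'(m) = -1.42*(0.36 - 16.4*m)/(8.2*m^2 - 0.36*m + 3.75)^2 = (23.288*m - 0.5112)/(8.2*m^2 - 0.36*m + 3.75)^2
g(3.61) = -0.01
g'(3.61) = 0.01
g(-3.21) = -0.02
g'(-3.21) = -0.01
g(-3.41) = -0.01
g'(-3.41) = -0.01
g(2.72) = -0.02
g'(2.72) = 0.02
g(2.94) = -0.02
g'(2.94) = 0.01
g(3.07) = -0.02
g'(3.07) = 0.01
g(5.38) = -0.01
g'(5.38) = 0.00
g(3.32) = -0.02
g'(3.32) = 0.01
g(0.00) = -0.38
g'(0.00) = -0.04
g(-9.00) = -0.00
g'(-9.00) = -0.00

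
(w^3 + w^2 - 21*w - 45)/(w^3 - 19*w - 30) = (w + 3)/(w + 2)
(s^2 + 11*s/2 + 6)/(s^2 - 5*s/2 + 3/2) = (2*s^2 + 11*s + 12)/(2*s^2 - 5*s + 3)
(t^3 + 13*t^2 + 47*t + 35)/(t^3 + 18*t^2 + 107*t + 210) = (t + 1)/(t + 6)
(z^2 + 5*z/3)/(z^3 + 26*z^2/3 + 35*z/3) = 1/(z + 7)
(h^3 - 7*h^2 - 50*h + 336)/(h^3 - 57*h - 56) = (h - 6)/(h + 1)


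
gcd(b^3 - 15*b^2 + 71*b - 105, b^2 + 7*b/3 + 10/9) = 1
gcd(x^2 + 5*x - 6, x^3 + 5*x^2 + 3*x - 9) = x - 1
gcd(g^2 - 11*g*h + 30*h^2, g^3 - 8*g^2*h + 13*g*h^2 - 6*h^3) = g - 6*h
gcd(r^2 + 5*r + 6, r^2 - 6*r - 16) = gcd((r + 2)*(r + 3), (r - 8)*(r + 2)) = r + 2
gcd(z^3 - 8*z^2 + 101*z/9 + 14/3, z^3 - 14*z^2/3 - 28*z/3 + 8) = z - 6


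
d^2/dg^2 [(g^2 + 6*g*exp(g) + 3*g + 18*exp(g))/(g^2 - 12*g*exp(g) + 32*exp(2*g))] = 2*(((g^2 + 6*g*exp(g) + 3*g + 18*exp(g))*(6*g*exp(g) - 64*exp(2*g) + 12*exp(g) - 1) + 2*(6*g*exp(g) - g - 32*exp(2*g) + 6*exp(g))*(6*g*exp(g) + 2*g + 24*exp(g) + 3))*(g^2 - 12*g*exp(g) + 32*exp(2*g)) + (g^2 - 12*g*exp(g) + 32*exp(2*g))^2*(3*g*exp(g) + 15*exp(g) + 1) + 4*(g^2 + 6*g*exp(g) + 3*g + 18*exp(g))*(6*g*exp(g) - g - 32*exp(2*g) + 6*exp(g))^2)/(g^2 - 12*g*exp(g) + 32*exp(2*g))^3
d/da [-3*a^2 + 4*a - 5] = 4 - 6*a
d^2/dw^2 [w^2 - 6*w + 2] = 2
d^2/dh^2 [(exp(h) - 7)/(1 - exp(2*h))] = (-exp(4*h) + 28*exp(3*h) - 6*exp(2*h) + 28*exp(h) - 1)*exp(h)/(exp(6*h) - 3*exp(4*h) + 3*exp(2*h) - 1)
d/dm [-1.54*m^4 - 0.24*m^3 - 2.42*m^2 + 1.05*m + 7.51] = -6.16*m^3 - 0.72*m^2 - 4.84*m + 1.05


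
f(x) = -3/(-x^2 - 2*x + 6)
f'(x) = -3*(2*x + 2)/(-x^2 - 2*x + 6)^2 = 6*(-x - 1)/(x^2 + 2*x - 6)^2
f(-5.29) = 0.26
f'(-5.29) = 0.20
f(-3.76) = 4.86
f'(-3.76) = 43.42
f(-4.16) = 1.00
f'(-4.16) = 2.13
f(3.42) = 0.24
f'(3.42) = -0.17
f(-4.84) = 0.39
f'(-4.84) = 0.38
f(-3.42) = -2.62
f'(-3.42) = 11.10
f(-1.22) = -0.43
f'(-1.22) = 0.03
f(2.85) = 0.38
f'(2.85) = -0.38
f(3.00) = 0.33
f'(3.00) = -0.30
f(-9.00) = 0.05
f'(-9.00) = 0.01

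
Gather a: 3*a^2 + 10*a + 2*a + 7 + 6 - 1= 3*a^2 + 12*a + 12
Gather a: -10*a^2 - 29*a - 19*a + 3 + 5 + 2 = -10*a^2 - 48*a + 10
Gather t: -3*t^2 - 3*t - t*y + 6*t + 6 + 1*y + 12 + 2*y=-3*t^2 + t*(3 - y) + 3*y + 18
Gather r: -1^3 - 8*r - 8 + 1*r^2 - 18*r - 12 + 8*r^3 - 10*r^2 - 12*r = 8*r^3 - 9*r^2 - 38*r - 21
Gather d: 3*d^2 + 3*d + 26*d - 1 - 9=3*d^2 + 29*d - 10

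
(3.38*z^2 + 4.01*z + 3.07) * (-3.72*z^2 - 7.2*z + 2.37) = -12.5736*z^4 - 39.2532*z^3 - 32.2818*z^2 - 12.6003*z + 7.2759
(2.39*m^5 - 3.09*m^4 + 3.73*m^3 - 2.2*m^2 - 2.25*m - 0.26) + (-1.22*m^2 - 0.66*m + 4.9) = 2.39*m^5 - 3.09*m^4 + 3.73*m^3 - 3.42*m^2 - 2.91*m + 4.64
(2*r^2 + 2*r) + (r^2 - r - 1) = 3*r^2 + r - 1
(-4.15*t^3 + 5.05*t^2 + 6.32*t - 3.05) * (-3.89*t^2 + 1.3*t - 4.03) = 16.1435*t^5 - 25.0395*t^4 - 1.2953*t^3 - 0.271000000000001*t^2 - 29.4346*t + 12.2915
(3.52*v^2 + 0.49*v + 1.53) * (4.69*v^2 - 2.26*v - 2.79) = 16.5088*v^4 - 5.6571*v^3 - 3.7525*v^2 - 4.8249*v - 4.2687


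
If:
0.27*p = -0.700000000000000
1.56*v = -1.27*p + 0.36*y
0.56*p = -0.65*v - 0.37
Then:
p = -2.59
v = 1.66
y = -1.93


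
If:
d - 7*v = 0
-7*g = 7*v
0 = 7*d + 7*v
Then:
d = 0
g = 0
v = 0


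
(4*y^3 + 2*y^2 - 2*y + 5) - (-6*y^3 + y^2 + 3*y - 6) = 10*y^3 + y^2 - 5*y + 11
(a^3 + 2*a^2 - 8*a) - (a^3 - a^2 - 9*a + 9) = 3*a^2 + a - 9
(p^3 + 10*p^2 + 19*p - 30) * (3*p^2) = 3*p^5 + 30*p^4 + 57*p^3 - 90*p^2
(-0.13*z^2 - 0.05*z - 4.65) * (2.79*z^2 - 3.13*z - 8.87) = -0.3627*z^4 + 0.2674*z^3 - 11.6639*z^2 + 14.998*z + 41.2455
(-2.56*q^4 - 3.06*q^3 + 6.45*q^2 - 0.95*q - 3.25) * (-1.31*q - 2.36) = 3.3536*q^5 + 10.0502*q^4 - 1.2279*q^3 - 13.9775*q^2 + 6.4995*q + 7.67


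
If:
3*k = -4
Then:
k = -4/3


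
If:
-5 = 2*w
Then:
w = -5/2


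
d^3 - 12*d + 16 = (d - 2)^2*(d + 4)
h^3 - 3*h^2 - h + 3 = (h - 3)*(h - 1)*(h + 1)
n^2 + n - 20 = (n - 4)*(n + 5)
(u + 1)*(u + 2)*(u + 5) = u^3 + 8*u^2 + 17*u + 10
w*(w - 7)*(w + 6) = w^3 - w^2 - 42*w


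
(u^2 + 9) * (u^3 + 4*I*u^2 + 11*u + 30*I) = u^5 + 4*I*u^4 + 20*u^3 + 66*I*u^2 + 99*u + 270*I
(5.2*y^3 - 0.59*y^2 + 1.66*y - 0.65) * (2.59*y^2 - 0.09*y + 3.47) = 13.468*y^5 - 1.9961*y^4 + 22.3965*y^3 - 3.8802*y^2 + 5.8187*y - 2.2555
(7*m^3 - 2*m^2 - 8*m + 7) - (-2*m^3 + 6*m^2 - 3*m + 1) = 9*m^3 - 8*m^2 - 5*m + 6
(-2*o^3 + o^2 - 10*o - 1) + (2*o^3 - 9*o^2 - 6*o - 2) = -8*o^2 - 16*o - 3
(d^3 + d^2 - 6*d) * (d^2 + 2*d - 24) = d^5 + 3*d^4 - 28*d^3 - 36*d^2 + 144*d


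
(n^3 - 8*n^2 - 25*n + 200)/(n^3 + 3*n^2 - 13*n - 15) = (n^2 - 13*n + 40)/(n^2 - 2*n - 3)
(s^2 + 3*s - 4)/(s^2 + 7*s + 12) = (s - 1)/(s + 3)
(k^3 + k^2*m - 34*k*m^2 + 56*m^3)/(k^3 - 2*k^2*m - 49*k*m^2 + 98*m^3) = (k - 4*m)/(k - 7*m)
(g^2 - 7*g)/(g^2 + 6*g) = (g - 7)/(g + 6)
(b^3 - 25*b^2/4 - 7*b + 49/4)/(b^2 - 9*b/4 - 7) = (b^2 - 8*b + 7)/(b - 4)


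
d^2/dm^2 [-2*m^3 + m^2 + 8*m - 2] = 2 - 12*m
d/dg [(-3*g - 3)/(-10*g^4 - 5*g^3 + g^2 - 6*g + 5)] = 3*(10*g^4 + 5*g^3 - g^2 + 6*g - (g + 1)*(40*g^3 + 15*g^2 - 2*g + 6) - 5)/(10*g^4 + 5*g^3 - g^2 + 6*g - 5)^2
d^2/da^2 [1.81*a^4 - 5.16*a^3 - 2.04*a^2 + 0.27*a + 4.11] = 21.72*a^2 - 30.96*a - 4.08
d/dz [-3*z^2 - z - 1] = -6*z - 1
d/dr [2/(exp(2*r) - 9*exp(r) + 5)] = (18 - 4*exp(r))*exp(r)/(exp(2*r) - 9*exp(r) + 5)^2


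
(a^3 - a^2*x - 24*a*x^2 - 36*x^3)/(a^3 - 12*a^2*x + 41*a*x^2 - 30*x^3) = (a^2 + 5*a*x + 6*x^2)/(a^2 - 6*a*x + 5*x^2)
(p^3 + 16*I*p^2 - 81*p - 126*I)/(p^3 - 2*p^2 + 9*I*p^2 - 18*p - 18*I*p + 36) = (p + 7*I)/(p - 2)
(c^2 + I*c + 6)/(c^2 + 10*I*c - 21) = (c - 2*I)/(c + 7*I)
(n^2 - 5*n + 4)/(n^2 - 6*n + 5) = (n - 4)/(n - 5)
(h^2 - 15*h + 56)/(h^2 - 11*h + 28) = (h - 8)/(h - 4)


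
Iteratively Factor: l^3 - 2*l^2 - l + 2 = (l - 1)*(l^2 - l - 2) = (l - 1)*(l + 1)*(l - 2)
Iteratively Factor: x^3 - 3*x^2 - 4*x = (x + 1)*(x^2 - 4*x) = (x - 4)*(x + 1)*(x)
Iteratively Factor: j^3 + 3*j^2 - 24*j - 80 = (j - 5)*(j^2 + 8*j + 16) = (j - 5)*(j + 4)*(j + 4)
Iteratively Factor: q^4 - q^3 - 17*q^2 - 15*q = (q - 5)*(q^3 + 4*q^2 + 3*q) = (q - 5)*(q + 3)*(q^2 + q) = q*(q - 5)*(q + 3)*(q + 1)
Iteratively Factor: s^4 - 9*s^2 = (s - 3)*(s^3 + 3*s^2) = s*(s - 3)*(s^2 + 3*s) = s*(s - 3)*(s + 3)*(s)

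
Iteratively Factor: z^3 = (z)*(z^2) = z^2*(z)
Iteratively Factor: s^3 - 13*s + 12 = (s + 4)*(s^2 - 4*s + 3) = (s - 3)*(s + 4)*(s - 1)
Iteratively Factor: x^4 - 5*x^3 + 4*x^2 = (x)*(x^3 - 5*x^2 + 4*x) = x*(x - 1)*(x^2 - 4*x) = x*(x - 4)*(x - 1)*(x)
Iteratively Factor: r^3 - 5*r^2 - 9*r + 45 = (r - 5)*(r^2 - 9) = (r - 5)*(r + 3)*(r - 3)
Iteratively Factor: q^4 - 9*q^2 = (q + 3)*(q^3 - 3*q^2) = q*(q + 3)*(q^2 - 3*q) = q*(q - 3)*(q + 3)*(q)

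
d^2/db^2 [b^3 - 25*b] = 6*b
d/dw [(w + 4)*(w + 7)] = 2*w + 11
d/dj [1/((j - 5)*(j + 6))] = (-2*j - 1)/(j^4 + 2*j^3 - 59*j^2 - 60*j + 900)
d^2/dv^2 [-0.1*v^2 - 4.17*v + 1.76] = -0.200000000000000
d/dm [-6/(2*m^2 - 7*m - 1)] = 6*(4*m - 7)/(-2*m^2 + 7*m + 1)^2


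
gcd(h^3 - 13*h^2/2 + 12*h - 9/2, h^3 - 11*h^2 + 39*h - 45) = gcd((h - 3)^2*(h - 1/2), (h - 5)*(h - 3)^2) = h^2 - 6*h + 9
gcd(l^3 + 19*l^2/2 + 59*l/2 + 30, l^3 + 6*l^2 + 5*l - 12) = l^2 + 7*l + 12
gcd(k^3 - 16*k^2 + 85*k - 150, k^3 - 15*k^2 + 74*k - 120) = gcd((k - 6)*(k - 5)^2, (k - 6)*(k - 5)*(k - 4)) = k^2 - 11*k + 30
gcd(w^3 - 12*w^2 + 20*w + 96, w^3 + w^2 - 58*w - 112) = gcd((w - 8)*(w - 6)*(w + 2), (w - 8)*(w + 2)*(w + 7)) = w^2 - 6*w - 16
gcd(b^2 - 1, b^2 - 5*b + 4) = b - 1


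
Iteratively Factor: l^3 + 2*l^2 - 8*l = (l - 2)*(l^2 + 4*l) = (l - 2)*(l + 4)*(l)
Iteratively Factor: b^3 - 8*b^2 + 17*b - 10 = (b - 2)*(b^2 - 6*b + 5) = (b - 5)*(b - 2)*(b - 1)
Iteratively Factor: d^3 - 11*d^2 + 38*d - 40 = (d - 2)*(d^2 - 9*d + 20) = (d - 5)*(d - 2)*(d - 4)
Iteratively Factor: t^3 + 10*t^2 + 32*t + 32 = (t + 4)*(t^2 + 6*t + 8) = (t + 2)*(t + 4)*(t + 4)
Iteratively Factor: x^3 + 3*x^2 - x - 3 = (x + 1)*(x^2 + 2*x - 3) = (x + 1)*(x + 3)*(x - 1)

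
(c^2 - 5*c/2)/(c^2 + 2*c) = (c - 5/2)/(c + 2)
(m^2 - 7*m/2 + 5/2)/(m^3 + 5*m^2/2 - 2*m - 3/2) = (2*m - 5)/(2*m^2 + 7*m + 3)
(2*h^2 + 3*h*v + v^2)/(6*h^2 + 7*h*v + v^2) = (2*h + v)/(6*h + v)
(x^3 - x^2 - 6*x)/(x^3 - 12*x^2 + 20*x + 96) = x*(x - 3)/(x^2 - 14*x + 48)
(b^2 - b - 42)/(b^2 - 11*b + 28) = (b + 6)/(b - 4)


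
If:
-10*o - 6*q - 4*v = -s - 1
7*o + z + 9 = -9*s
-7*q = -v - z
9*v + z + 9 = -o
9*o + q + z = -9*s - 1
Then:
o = -543/85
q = 1766/85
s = -1211/85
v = -1573/85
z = 2787/17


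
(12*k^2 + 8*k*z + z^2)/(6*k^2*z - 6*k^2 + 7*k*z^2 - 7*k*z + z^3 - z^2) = (2*k + z)/(k*z - k + z^2 - z)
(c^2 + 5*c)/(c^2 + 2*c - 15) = c/(c - 3)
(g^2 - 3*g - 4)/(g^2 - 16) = (g + 1)/(g + 4)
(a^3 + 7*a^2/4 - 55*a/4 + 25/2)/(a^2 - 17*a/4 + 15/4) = (a^2 + 3*a - 10)/(a - 3)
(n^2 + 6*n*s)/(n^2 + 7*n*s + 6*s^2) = n/(n + s)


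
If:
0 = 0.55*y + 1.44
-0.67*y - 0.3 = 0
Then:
No Solution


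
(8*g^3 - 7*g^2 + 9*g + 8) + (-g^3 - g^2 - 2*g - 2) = 7*g^3 - 8*g^2 + 7*g + 6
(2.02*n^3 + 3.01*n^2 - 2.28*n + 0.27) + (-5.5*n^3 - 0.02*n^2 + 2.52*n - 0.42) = -3.48*n^3 + 2.99*n^2 + 0.24*n - 0.15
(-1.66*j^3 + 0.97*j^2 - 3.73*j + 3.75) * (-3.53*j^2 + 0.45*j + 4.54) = 5.8598*j^5 - 4.1711*j^4 + 6.067*j^3 - 10.5122*j^2 - 15.2467*j + 17.025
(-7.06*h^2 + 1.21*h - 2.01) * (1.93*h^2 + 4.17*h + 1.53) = -13.6258*h^4 - 27.1049*h^3 - 9.6354*h^2 - 6.5304*h - 3.0753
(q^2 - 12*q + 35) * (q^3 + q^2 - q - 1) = q^5 - 11*q^4 + 22*q^3 + 46*q^2 - 23*q - 35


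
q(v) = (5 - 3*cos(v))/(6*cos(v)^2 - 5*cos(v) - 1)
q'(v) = (5 - 3*cos(v))*(12*sin(v)*cos(v) - 5*sin(v))/(6*cos(v)^2 - 5*cos(v) - 1)^2 + 3*sin(v)/(6*cos(v)^2 - 5*cos(v) - 1)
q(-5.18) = -1.79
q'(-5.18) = -0.99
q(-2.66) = 0.94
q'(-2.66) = 0.67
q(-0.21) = -13.69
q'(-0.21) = -123.28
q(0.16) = -23.05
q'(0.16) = 278.92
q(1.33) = -2.31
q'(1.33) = -4.17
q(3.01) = 0.81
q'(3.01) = -0.14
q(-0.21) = -13.69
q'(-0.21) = -123.28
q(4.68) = -6.13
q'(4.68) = 43.28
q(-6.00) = -7.87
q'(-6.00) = 50.15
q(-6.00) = -7.87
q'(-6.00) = 50.15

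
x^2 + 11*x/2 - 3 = (x - 1/2)*(x + 6)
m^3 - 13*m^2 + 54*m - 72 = (m - 6)*(m - 4)*(m - 3)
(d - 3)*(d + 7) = d^2 + 4*d - 21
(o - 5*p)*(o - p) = o^2 - 6*o*p + 5*p^2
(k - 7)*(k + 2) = k^2 - 5*k - 14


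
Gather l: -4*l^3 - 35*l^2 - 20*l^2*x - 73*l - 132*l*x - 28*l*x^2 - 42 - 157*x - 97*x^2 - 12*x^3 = -4*l^3 + l^2*(-20*x - 35) + l*(-28*x^2 - 132*x - 73) - 12*x^3 - 97*x^2 - 157*x - 42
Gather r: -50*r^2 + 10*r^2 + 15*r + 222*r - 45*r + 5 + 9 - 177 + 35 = -40*r^2 + 192*r - 128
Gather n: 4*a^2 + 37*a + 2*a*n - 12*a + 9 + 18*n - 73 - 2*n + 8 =4*a^2 + 25*a + n*(2*a + 16) - 56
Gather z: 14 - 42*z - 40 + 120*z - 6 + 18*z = 96*z - 32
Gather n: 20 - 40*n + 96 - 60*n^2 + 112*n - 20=-60*n^2 + 72*n + 96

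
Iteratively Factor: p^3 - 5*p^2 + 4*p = (p)*(p^2 - 5*p + 4) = p*(p - 4)*(p - 1)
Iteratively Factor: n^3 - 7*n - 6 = (n - 3)*(n^2 + 3*n + 2) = (n - 3)*(n + 1)*(n + 2)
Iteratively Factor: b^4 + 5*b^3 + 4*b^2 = (b + 4)*(b^3 + b^2) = b*(b + 4)*(b^2 + b) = b*(b + 1)*(b + 4)*(b)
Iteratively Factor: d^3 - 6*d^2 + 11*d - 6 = (d - 3)*(d^2 - 3*d + 2) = (d - 3)*(d - 1)*(d - 2)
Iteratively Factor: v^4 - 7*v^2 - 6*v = (v)*(v^3 - 7*v - 6) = v*(v + 2)*(v^2 - 2*v - 3) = v*(v + 1)*(v + 2)*(v - 3)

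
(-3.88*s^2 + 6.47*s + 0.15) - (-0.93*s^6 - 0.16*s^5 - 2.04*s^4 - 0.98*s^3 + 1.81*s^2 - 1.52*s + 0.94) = 0.93*s^6 + 0.16*s^5 + 2.04*s^4 + 0.98*s^3 - 5.69*s^2 + 7.99*s - 0.79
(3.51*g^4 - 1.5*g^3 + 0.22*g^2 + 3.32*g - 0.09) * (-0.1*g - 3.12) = -0.351*g^5 - 10.8012*g^4 + 4.658*g^3 - 1.0184*g^2 - 10.3494*g + 0.2808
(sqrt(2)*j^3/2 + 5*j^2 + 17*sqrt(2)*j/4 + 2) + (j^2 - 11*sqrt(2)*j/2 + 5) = sqrt(2)*j^3/2 + 6*j^2 - 5*sqrt(2)*j/4 + 7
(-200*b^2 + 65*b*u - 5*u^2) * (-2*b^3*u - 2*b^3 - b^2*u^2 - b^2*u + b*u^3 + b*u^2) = 400*b^5*u + 400*b^5 + 70*b^4*u^2 + 70*b^4*u - 255*b^3*u^3 - 255*b^3*u^2 + 70*b^2*u^4 + 70*b^2*u^3 - 5*b*u^5 - 5*b*u^4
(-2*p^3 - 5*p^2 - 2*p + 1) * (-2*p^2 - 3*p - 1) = 4*p^5 + 16*p^4 + 21*p^3 + 9*p^2 - p - 1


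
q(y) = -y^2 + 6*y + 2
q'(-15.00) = 36.00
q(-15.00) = -313.00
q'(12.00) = -18.00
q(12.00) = -70.00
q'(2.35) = 1.30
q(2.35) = 10.58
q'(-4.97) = 15.94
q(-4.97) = -52.52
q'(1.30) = 3.40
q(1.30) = 8.11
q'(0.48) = 5.04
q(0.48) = 4.65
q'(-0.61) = 7.22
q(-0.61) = -2.03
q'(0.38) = 5.24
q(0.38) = 4.14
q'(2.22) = 1.56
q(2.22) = 10.39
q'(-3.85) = 13.70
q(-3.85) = -35.92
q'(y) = 6 - 2*y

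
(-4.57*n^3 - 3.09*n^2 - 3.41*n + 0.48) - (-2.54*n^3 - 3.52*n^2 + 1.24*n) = -2.03*n^3 + 0.43*n^2 - 4.65*n + 0.48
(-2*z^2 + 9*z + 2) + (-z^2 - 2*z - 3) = -3*z^2 + 7*z - 1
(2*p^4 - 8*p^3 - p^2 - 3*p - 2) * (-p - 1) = -2*p^5 + 6*p^4 + 9*p^3 + 4*p^2 + 5*p + 2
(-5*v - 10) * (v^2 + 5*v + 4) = -5*v^3 - 35*v^2 - 70*v - 40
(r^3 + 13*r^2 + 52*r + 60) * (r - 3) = r^4 + 10*r^3 + 13*r^2 - 96*r - 180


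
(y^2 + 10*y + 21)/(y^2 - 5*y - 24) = (y + 7)/(y - 8)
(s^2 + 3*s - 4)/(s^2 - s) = (s + 4)/s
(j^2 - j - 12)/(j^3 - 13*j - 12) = 1/(j + 1)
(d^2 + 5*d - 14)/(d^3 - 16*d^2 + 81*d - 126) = (d^2 + 5*d - 14)/(d^3 - 16*d^2 + 81*d - 126)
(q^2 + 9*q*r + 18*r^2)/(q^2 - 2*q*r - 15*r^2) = (q + 6*r)/(q - 5*r)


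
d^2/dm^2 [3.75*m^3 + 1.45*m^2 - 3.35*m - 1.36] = 22.5*m + 2.9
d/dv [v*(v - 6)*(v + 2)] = 3*v^2 - 8*v - 12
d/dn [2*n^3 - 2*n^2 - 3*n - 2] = 6*n^2 - 4*n - 3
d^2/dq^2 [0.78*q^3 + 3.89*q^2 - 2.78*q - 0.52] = 4.68*q + 7.78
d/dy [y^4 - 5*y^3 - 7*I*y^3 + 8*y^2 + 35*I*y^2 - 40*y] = 4*y^3 + y^2*(-15 - 21*I) + y*(16 + 70*I) - 40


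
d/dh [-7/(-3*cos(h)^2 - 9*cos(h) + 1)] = 21*(2*cos(h) + 3)*sin(h)/(3*cos(h)^2 + 9*cos(h) - 1)^2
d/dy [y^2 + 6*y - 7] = 2*y + 6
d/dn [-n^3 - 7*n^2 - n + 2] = -3*n^2 - 14*n - 1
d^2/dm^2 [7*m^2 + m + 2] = 14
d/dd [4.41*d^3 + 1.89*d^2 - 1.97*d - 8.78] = 13.23*d^2 + 3.78*d - 1.97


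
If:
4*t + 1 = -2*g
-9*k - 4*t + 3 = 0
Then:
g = -2*t - 1/2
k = 1/3 - 4*t/9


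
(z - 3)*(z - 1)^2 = z^3 - 5*z^2 + 7*z - 3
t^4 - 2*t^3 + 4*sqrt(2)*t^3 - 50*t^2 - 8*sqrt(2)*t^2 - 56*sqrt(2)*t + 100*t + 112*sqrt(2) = (t - 2)*(t - 4*sqrt(2))*(t + sqrt(2))*(t + 7*sqrt(2))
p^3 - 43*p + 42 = (p - 6)*(p - 1)*(p + 7)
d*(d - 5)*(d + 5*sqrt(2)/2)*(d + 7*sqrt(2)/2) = d^4 - 5*d^3 + 6*sqrt(2)*d^3 - 30*sqrt(2)*d^2 + 35*d^2/2 - 175*d/2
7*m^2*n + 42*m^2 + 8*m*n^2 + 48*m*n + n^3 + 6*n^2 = (m + n)*(7*m + n)*(n + 6)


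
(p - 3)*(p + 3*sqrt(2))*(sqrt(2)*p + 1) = sqrt(2)*p^3 - 3*sqrt(2)*p^2 + 7*p^2 - 21*p + 3*sqrt(2)*p - 9*sqrt(2)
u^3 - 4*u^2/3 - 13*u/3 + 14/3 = (u - 7/3)*(u - 1)*(u + 2)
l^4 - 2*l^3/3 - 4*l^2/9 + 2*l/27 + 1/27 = (l - 1)*(l - 1/3)*(l + 1/3)^2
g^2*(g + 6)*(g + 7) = g^4 + 13*g^3 + 42*g^2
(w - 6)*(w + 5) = w^2 - w - 30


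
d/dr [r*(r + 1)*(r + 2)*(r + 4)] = 4*r^3 + 21*r^2 + 28*r + 8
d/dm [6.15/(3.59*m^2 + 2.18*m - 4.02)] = (-44.157*m - 13.407)/(3.59*m^2 + 2.18*m - 4.02)^2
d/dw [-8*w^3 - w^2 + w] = -24*w^2 - 2*w + 1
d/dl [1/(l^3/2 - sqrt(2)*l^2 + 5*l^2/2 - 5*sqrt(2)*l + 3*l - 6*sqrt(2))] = 2*(-3*l^2 - 10*l + 4*sqrt(2)*l - 6 + 10*sqrt(2))/(l^3 - 2*sqrt(2)*l^2 + 5*l^2 - 10*sqrt(2)*l + 6*l - 12*sqrt(2))^2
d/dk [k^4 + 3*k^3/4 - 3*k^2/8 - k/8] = 4*k^3 + 9*k^2/4 - 3*k/4 - 1/8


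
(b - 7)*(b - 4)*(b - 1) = b^3 - 12*b^2 + 39*b - 28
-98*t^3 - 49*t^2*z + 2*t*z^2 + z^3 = (-7*t + z)*(2*t + z)*(7*t + z)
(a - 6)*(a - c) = a^2 - a*c - 6*a + 6*c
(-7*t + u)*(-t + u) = 7*t^2 - 8*t*u + u^2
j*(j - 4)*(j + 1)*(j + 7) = j^4 + 4*j^3 - 25*j^2 - 28*j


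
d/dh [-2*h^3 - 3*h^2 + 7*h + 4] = -6*h^2 - 6*h + 7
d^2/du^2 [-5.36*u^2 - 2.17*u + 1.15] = -10.7200000000000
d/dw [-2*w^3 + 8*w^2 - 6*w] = -6*w^2 + 16*w - 6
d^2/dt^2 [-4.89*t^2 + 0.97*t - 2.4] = -9.78000000000000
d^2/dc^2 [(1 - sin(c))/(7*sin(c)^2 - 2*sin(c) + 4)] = (49*sin(c)^5 - 182*sin(c)^4 - 224*sin(c)^3 + 410*sin(c)^2 + 92*sin(c) - 64)/(7*sin(c)^2 - 2*sin(c) + 4)^3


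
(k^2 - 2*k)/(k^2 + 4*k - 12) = k/(k + 6)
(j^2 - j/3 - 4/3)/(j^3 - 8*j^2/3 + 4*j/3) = (3*j^2 - j - 4)/(j*(3*j^2 - 8*j + 4))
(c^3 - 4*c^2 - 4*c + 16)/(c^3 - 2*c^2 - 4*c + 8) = (c - 4)/(c - 2)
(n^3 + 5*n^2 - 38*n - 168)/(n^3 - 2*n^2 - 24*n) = (n + 7)/n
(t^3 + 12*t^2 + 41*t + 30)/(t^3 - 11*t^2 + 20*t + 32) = (t^2 + 11*t + 30)/(t^2 - 12*t + 32)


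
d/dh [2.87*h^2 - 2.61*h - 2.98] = 5.74*h - 2.61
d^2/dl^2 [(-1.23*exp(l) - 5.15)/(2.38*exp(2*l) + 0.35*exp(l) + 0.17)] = (-6.96721199999999*exp(4*l) - 115.66205*exp(3*l) - 9.883902*exp(2*l) + 7.77707*exp(l) + 0.270878)*exp(l)/(13.481272*exp(6*l) + 5.94762*exp(5*l) + 3.763494*exp(4*l) + 0.892535*exp(3*l) + 0.268821*exp(2*l) + 0.030345*exp(l) + 0.004913)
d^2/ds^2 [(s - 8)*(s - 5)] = 2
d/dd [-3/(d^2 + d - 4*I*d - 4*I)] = 3*(2*d + 1 - 4*I)/(d^2 + d - 4*I*d - 4*I)^2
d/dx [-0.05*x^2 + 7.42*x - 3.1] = 7.42 - 0.1*x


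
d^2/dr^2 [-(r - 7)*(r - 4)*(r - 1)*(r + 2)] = -12*r^2 + 60*r - 30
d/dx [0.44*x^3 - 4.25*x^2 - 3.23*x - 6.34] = 1.32*x^2 - 8.5*x - 3.23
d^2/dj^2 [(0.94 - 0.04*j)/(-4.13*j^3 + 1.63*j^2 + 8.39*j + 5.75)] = (4.093656*j^5 - 194.017488*j^4 + 104.232384*j^3 + 191.843832*j^2 - 213.316248*j - 118.576248)/(70.444997*j^9 - 83.408241*j^8 - 396.403182*j^7 + 40.321574*j^6 + 1037.534496*j^5 + 805.400256*j^4 - 652.756994*j^3 - 1375.93935*j^2 - 832.183125*j - 190.109375)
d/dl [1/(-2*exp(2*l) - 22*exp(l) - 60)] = (exp(l) + 11/2)*exp(l)/(exp(2*l) + 11*exp(l) + 30)^2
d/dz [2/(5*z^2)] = -4/(5*z^3)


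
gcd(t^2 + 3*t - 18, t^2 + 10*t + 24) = t + 6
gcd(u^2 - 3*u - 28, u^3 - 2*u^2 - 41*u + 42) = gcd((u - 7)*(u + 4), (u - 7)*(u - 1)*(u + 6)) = u - 7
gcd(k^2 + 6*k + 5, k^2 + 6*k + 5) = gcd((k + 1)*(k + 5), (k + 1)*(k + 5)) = k^2 + 6*k + 5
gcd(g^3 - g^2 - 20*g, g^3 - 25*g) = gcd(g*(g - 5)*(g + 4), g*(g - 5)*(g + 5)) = g^2 - 5*g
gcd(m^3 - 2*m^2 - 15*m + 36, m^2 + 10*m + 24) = m + 4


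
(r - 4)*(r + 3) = r^2 - r - 12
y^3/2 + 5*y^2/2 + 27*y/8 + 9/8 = (y/2 + 1/4)*(y + 3/2)*(y + 3)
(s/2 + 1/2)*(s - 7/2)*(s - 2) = s^3/2 - 9*s^2/4 + 3*s/4 + 7/2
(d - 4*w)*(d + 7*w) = d^2 + 3*d*w - 28*w^2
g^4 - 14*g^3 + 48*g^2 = g^2*(g - 8)*(g - 6)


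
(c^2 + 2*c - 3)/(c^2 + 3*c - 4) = (c + 3)/(c + 4)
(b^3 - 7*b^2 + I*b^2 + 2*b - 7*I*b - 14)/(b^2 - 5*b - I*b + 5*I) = (b^2 + b*(-7 + 2*I) - 14*I)/(b - 5)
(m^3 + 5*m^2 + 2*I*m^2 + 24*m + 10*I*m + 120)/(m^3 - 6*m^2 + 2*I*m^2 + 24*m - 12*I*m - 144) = (m + 5)/(m - 6)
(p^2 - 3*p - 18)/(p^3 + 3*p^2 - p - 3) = (p - 6)/(p^2 - 1)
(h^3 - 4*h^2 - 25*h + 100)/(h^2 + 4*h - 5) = (h^2 - 9*h + 20)/(h - 1)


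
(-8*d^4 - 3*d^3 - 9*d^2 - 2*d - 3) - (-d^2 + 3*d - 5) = -8*d^4 - 3*d^3 - 8*d^2 - 5*d + 2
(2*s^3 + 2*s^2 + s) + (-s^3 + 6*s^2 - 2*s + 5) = s^3 + 8*s^2 - s + 5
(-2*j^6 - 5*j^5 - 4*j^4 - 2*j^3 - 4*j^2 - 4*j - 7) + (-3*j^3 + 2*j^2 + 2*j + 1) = -2*j^6 - 5*j^5 - 4*j^4 - 5*j^3 - 2*j^2 - 2*j - 6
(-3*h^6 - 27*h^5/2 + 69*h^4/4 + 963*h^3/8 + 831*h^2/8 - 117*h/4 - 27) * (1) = -3*h^6 - 27*h^5/2 + 69*h^4/4 + 963*h^3/8 + 831*h^2/8 - 117*h/4 - 27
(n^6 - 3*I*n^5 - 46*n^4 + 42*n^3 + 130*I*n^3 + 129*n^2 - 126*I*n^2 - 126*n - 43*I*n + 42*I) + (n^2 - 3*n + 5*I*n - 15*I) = n^6 - 3*I*n^5 - 46*n^4 + 42*n^3 + 130*I*n^3 + 130*n^2 - 126*I*n^2 - 129*n - 38*I*n + 27*I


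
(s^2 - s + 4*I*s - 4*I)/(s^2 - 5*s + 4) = (s + 4*I)/(s - 4)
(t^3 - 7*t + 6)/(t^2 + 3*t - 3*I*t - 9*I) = (t^2 - 3*t + 2)/(t - 3*I)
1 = 1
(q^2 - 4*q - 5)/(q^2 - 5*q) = (q + 1)/q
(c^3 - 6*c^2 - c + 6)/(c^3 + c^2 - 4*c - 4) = (c^2 - 7*c + 6)/(c^2 - 4)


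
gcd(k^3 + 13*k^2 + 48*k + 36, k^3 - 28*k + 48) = k + 6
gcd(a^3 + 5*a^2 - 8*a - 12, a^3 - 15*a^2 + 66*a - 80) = a - 2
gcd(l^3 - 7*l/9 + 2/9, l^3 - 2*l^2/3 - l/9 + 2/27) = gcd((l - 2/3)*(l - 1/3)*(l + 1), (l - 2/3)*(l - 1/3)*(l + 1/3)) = l^2 - l + 2/9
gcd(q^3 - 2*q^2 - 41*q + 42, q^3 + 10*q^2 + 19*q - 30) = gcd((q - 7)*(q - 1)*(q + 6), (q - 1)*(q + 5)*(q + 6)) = q^2 + 5*q - 6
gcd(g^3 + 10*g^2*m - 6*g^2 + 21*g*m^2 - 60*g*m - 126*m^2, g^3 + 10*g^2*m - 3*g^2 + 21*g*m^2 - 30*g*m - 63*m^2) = g^2 + 10*g*m + 21*m^2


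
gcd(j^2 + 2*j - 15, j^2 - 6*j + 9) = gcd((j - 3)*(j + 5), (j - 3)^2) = j - 3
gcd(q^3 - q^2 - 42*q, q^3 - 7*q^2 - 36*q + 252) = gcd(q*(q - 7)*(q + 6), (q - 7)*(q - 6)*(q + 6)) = q^2 - q - 42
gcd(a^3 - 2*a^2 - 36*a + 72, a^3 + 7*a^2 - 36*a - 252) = a^2 - 36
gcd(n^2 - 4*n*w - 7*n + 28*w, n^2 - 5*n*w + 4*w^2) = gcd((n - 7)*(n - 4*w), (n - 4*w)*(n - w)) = -n + 4*w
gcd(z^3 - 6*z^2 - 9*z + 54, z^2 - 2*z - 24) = z - 6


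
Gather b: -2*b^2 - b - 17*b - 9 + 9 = -2*b^2 - 18*b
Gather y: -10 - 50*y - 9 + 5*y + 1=-45*y - 18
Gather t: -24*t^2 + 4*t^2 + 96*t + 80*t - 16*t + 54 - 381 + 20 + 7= -20*t^2 + 160*t - 300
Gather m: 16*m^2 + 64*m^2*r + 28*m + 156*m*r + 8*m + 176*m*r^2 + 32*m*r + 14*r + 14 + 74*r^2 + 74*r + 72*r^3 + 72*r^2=m^2*(64*r + 16) + m*(176*r^2 + 188*r + 36) + 72*r^3 + 146*r^2 + 88*r + 14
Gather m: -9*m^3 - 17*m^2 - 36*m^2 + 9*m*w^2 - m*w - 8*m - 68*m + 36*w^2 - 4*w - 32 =-9*m^3 - 53*m^2 + m*(9*w^2 - w - 76) + 36*w^2 - 4*w - 32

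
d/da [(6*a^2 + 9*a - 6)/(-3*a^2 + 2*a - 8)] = 3*(13*a^2 - 44*a - 20)/(9*a^4 - 12*a^3 + 52*a^2 - 32*a + 64)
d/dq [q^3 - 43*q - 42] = 3*q^2 - 43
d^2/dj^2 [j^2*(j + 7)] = 6*j + 14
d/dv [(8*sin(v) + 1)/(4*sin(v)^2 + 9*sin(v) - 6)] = (-8*sin(v) + 16*cos(2*v) - 73)*cos(v)/(4*sin(v)^2 + 9*sin(v) - 6)^2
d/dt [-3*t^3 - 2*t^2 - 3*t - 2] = -9*t^2 - 4*t - 3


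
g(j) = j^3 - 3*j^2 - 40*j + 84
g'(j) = 3*j^2 - 6*j - 40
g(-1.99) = 143.84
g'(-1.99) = -16.18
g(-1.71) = 138.63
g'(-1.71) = -20.97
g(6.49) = -28.60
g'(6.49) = 47.42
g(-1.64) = 137.12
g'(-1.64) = -22.09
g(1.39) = 25.29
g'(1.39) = -42.54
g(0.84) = 48.88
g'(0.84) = -42.92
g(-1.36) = 130.34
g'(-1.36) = -26.29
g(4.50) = -65.62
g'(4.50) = -6.25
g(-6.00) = 0.00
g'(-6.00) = 104.00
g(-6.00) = 0.00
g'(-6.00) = 104.00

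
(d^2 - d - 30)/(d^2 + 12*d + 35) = (d - 6)/(d + 7)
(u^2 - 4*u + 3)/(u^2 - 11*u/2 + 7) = 2*(u^2 - 4*u + 3)/(2*u^2 - 11*u + 14)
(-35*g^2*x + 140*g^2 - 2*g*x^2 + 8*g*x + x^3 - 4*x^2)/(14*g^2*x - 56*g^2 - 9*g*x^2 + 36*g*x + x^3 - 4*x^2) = (5*g + x)/(-2*g + x)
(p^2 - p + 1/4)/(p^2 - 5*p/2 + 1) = (p - 1/2)/(p - 2)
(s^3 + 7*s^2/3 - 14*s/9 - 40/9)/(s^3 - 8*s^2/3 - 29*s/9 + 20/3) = (s + 2)/(s - 3)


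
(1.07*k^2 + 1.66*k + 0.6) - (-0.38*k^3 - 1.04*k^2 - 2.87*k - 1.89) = 0.38*k^3 + 2.11*k^2 + 4.53*k + 2.49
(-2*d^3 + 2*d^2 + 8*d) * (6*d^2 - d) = -12*d^5 + 14*d^4 + 46*d^3 - 8*d^2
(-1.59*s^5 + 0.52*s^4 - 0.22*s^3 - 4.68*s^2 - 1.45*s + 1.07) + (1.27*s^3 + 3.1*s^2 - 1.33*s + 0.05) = -1.59*s^5 + 0.52*s^4 + 1.05*s^3 - 1.58*s^2 - 2.78*s + 1.12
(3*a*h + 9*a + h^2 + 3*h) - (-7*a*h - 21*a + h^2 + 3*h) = 10*a*h + 30*a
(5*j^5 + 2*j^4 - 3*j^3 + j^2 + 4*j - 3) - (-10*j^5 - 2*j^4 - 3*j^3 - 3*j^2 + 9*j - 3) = 15*j^5 + 4*j^4 + 4*j^2 - 5*j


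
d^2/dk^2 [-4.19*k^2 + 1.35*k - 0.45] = -8.38000000000000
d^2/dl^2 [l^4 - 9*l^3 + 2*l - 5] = 6*l*(2*l - 9)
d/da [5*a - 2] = 5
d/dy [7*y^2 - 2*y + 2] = 14*y - 2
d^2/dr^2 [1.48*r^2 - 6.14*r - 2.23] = 2.96000000000000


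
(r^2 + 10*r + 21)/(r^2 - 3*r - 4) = (r^2 + 10*r + 21)/(r^2 - 3*r - 4)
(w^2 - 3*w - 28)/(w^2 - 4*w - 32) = (w - 7)/(w - 8)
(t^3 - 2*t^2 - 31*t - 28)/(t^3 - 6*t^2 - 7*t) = (t + 4)/t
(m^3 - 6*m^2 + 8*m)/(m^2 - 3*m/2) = 2*(m^2 - 6*m + 8)/(2*m - 3)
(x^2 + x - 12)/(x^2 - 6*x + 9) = (x + 4)/(x - 3)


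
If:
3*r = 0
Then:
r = 0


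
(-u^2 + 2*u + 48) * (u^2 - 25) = -u^4 + 2*u^3 + 73*u^2 - 50*u - 1200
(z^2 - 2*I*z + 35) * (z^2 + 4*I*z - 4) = z^4 + 2*I*z^3 + 39*z^2 + 148*I*z - 140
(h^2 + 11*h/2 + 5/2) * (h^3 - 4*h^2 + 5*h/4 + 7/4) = h^5 + 3*h^4/2 - 73*h^3/4 - 11*h^2/8 + 51*h/4 + 35/8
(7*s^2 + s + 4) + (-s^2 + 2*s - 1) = 6*s^2 + 3*s + 3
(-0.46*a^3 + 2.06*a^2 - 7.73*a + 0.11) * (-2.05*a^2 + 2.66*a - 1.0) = 0.943*a^5 - 5.4466*a^4 + 21.7861*a^3 - 22.8473*a^2 + 8.0226*a - 0.11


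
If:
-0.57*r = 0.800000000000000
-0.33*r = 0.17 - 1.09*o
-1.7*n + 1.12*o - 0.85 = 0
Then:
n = -0.68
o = -0.27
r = -1.40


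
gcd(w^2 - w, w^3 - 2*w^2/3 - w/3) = w^2 - w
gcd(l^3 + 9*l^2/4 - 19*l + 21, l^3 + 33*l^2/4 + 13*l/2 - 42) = l^2 + 17*l/4 - 21/2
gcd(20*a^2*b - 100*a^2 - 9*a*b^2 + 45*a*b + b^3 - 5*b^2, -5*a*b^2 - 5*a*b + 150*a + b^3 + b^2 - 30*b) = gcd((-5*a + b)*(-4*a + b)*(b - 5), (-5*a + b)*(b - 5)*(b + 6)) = 5*a*b - 25*a - b^2 + 5*b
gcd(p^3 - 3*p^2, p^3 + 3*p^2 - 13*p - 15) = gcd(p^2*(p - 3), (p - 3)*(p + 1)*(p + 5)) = p - 3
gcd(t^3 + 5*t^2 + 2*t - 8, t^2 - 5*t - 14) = t + 2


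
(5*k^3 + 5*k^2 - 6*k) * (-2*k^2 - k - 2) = -10*k^5 - 15*k^4 - 3*k^3 - 4*k^2 + 12*k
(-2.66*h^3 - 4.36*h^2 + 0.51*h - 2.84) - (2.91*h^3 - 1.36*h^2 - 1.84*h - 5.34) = -5.57*h^3 - 3.0*h^2 + 2.35*h + 2.5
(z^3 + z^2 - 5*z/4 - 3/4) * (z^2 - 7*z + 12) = z^5 - 6*z^4 + 15*z^3/4 + 20*z^2 - 39*z/4 - 9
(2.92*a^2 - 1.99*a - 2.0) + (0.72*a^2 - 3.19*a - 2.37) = 3.64*a^2 - 5.18*a - 4.37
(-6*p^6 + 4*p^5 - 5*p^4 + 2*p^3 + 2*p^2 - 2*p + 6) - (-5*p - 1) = -6*p^6 + 4*p^5 - 5*p^4 + 2*p^3 + 2*p^2 + 3*p + 7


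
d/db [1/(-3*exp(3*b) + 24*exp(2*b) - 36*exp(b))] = (exp(2*b) - 16*exp(b)/3 + 4)*exp(-b)/(exp(2*b) - 8*exp(b) + 12)^2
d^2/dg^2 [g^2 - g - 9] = 2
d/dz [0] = 0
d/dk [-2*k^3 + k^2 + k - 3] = -6*k^2 + 2*k + 1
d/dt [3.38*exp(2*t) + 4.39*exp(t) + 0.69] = (6.76*exp(t) + 4.39)*exp(t)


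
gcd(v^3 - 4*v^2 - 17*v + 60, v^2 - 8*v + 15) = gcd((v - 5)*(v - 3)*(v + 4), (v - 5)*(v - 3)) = v^2 - 8*v + 15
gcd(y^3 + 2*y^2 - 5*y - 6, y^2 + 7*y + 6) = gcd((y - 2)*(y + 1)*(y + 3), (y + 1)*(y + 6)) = y + 1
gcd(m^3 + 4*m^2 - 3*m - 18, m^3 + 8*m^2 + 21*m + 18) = m^2 + 6*m + 9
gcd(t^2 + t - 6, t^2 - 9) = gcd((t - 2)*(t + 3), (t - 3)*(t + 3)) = t + 3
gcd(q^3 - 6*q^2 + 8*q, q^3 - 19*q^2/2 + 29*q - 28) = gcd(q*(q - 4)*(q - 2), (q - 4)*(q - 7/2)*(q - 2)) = q^2 - 6*q + 8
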